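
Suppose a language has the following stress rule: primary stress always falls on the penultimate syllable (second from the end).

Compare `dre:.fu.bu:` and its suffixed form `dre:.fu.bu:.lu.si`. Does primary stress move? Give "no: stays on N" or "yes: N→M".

Base `dre:.fu.bu:` (3 syllables):
  The word has 3 syllables; the penultimate syllable (second from the end) is syllable 2 (fu).
  → primary stress on syllable 2.
Suffixed `dre:.fu.bu:.lu.si` (5 syllables):
  The word has 5 syllables; the penultimate syllable (second from the end) is syllable 4 (lu).
  → primary stress on syllable 4.

yes: 2→4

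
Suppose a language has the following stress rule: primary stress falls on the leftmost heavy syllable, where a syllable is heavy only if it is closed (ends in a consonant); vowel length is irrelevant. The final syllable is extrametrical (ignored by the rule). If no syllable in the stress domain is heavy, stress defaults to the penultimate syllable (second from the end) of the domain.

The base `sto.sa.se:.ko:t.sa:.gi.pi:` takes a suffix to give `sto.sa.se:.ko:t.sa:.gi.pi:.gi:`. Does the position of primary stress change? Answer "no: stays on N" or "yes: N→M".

no: stays on 4

Base `sto.sa.se:.ko:t.sa:.gi.pi:` (7 syllables):
  The final syllable (7, pi:) is extrametrical; the stress domain is syllables 1–6.
  Weights: 1 sto L, 2 sa L, 3 se: L, 4 ko:t H, 5 sa: L, 6 gi L.
  Heavy syllables in the domain: 4. The leftmost is syllable 4 (ko:t).
  → primary stress on syllable 4.
Suffixed `sto.sa.se:.ko:t.sa:.gi.pi:.gi:` (8 syllables):
  The final syllable (8, gi:) is extrametrical; the stress domain is syllables 1–7.
  Weights: 1 sto L, 2 sa L, 3 se: L, 4 ko:t H, 5 sa: L, 6 gi L, 7 pi: L.
  Heavy syllables in the domain: 4. The leftmost is syllable 4 (ko:t).
  → primary stress on syllable 4.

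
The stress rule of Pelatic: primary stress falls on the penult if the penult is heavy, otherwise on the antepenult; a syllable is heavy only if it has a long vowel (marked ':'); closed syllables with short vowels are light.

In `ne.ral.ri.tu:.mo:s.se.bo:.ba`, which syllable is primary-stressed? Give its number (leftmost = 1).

Weights: 6 se L, 7 bo: H, 8 ba L.
The penult (syllable 7, bo:) is heavy, so it takes stress.
Primary stress: syllable 7 → ne.ral.ri.tu:.mo:s.se.ˈbo:.ba.

7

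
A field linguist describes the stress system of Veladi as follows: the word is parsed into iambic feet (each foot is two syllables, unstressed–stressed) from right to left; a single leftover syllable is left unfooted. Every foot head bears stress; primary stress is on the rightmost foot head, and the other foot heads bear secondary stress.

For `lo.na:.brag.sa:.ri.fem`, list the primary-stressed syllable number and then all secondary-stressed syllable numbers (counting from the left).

primary 6, secondary 2, 4

Parse right to left into iambic (σˈσ) feet: (lo.ˈna:) (brag.ˈsa:) (ri.ˈfem).
Foot heads (stressed positions): 2, 4, 6.
End Rule Rightmost: primary stress on the rightmost head = syllable 6.
Secondary stress on 2, 4: lo.ˌna:.brag.ˌsa:.ri.ˈfem.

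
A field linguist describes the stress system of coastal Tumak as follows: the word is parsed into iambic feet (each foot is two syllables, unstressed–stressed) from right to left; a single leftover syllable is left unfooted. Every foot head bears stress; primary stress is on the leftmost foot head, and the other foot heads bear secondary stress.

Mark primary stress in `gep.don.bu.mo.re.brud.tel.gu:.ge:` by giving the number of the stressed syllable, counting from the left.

3

Parse right to left into iambic (σˈσ) feet: gep (don.ˈbu) (mo.ˈre) (brud.ˈtel) (gu:.ˈge:). Syllable 1 is left unfooted.
Foot heads (stressed positions): 3, 5, 7, 9.
End Rule Leftmost: primary stress on the leftmost head = syllable 3.
Primary stress: syllable 3 → gep.don.ˈbu.mo.re.brud.tel.gu:.ge:.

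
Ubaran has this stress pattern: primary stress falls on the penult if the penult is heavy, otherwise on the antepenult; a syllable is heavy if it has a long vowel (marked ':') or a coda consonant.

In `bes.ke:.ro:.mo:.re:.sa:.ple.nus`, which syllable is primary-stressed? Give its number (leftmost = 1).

Weights: 6 sa: H, 7 ple L, 8 nus H.
The penult (syllable 7, ple) is light, so stress falls on the antepenult (syllable 6, sa:).
Primary stress: syllable 6 → bes.ke:.ro:.mo:.re:.ˈsa:.ple.nus.

6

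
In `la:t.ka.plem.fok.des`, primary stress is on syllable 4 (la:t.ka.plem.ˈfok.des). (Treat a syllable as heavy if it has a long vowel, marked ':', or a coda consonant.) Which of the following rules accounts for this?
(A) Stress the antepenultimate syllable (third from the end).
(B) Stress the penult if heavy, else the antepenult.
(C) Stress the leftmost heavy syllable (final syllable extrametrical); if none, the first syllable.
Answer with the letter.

B

Rule A → syllable 3 (observed: 4).
Rule B → syllable 4 ✓.
Rule C → syllable 1 (observed: 4).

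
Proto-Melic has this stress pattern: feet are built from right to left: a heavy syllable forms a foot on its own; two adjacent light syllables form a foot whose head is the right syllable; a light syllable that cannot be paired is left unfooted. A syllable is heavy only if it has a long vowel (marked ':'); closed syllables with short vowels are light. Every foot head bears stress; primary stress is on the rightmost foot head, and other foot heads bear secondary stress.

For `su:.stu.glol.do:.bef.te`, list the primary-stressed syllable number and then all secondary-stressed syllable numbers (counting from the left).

Weights: 1 su: H, 2 stu L, 3 glol L, 4 do: H, 5 bef L, 6 te L.
Parse right to left (heavy = foot alone; LL = one foot; stranded L unfooted): (ˈsu:) (stu.ˈglol) (ˈdo:) (bef.ˈte).
Foot heads: 1, 3, 4, 6.
Primary stress on the rightmost head = syllable 6.
Secondary stress on 1, 3, 4: ˌsu:.stu.ˌglol.ˌdo:.bef.ˈte.

primary 6, secondary 1, 3, 4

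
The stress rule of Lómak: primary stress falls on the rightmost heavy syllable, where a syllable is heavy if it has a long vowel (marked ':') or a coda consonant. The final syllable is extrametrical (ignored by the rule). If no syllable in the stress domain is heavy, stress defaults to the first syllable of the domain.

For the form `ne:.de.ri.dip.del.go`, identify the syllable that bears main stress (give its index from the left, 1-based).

The final syllable (6, go) is extrametrical; the stress domain is syllables 1–5.
Weights: 1 ne: H, 2 de L, 3 ri L, 4 dip H, 5 del H.
Heavy syllables in the domain: 1, 4, 5. The rightmost is syllable 5 (del).
Primary stress: syllable 5 → ne:.de.ri.dip.ˈdel.go.

5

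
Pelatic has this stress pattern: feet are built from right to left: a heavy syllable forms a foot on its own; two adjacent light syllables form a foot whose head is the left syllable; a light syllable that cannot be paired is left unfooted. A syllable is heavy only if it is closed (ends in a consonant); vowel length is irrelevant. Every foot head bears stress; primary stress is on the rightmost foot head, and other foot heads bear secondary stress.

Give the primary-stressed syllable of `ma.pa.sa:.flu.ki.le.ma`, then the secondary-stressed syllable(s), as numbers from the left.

Weights: 1 ma L, 2 pa L, 3 sa: L, 4 flu L, 5 ki L, 6 le L, 7 ma L.
Parse right to left (heavy = foot alone; LL = one foot; stranded L unfooted): ma (ˈpa.sa:) (ˈflu.ki) (ˈle.ma).
Foot heads: 2, 4, 6.
Primary stress on the rightmost head = syllable 6.
Secondary stress on 2, 4: ma.ˌpa.sa:.ˌflu.ki.ˈle.ma.

primary 6, secondary 2, 4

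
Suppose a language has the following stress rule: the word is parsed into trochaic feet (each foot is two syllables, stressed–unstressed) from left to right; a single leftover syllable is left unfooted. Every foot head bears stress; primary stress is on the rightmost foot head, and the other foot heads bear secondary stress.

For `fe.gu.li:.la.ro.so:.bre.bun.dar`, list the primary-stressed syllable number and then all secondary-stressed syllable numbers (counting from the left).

Parse left to right into trochaic (ˈσσ) feet: (ˈfe.gu) (ˈli:.la) (ˈro.so:) (ˈbre.bun) dar. Syllable 9 is left unfooted.
Foot heads (stressed positions): 1, 3, 5, 7.
End Rule Rightmost: primary stress on the rightmost head = syllable 7.
Secondary stress on 1, 3, 5: ˌfe.gu.ˌli:.la.ˌro.so:.ˈbre.bun.dar.

primary 7, secondary 1, 3, 5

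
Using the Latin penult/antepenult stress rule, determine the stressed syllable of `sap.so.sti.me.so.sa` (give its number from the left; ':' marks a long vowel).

4

Classical Latin: stress the penult if heavy (long vowel or closed), else the antepenult.
Weights: 4 me L, 5 so L, 6 sa L.
The penult (syllable 5, so) is light, so stress falls on the antepenult (syllable 4, me).
Stress on syllable 4: sap.so.sti.ˈme.so.sa.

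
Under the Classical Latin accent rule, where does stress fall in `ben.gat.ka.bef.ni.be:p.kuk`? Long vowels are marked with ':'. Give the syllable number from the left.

6

Classical Latin: stress the penult if heavy (long vowel or closed), else the antepenult.
Weights: 5 ni L, 6 be:p H, 7 kuk H.
The penult (syllable 6, be:p) is heavy, so it takes stress.
Stress on syllable 6: ben.gat.ka.bef.ni.ˈbe:p.kuk.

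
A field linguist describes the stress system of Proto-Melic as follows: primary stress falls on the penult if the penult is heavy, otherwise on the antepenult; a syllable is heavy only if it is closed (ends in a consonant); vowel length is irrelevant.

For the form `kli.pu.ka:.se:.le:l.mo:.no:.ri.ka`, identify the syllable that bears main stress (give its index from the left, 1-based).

Weights: 7 no: L, 8 ri L, 9 ka L.
The penult (syllable 8, ri) is light, so stress falls on the antepenult (syllable 7, no:).
Primary stress: syllable 7 → kli.pu.ka:.se:.le:l.mo:.ˈno:.ri.ka.

7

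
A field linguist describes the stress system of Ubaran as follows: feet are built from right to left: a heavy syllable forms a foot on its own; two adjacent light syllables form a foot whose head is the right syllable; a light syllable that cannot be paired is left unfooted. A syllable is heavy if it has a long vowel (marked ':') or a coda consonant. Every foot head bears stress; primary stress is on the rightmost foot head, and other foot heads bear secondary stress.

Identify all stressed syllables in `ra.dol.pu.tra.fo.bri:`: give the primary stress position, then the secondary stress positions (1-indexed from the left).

primary 6, secondary 2, 5

Weights: 1 ra L, 2 dol H, 3 pu L, 4 tra L, 5 fo L, 6 bri: H.
Parse right to left (heavy = foot alone; LL = one foot; stranded L unfooted): ra (ˈdol) pu (tra.ˈfo) (ˈbri:).
Foot heads: 2, 5, 6.
Primary stress on the rightmost head = syllable 6.
Secondary stress on 2, 5: ra.ˌdol.pu.tra.ˌfo.ˈbri:.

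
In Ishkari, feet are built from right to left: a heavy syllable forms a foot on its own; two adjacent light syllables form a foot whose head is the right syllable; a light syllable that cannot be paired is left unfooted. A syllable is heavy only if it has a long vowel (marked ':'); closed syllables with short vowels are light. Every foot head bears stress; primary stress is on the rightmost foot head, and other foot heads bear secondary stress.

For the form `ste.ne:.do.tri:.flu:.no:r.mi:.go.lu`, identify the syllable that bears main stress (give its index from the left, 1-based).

Weights: 1 ste L, 2 ne: H, 3 do L, 4 tri: H, 5 flu: H, 6 no:r H, 7 mi: H, 8 go L, 9 lu L.
Parse right to left (heavy = foot alone; LL = one foot; stranded L unfooted): ste (ˈne:) do (ˈtri:) (ˈflu:) (ˈno:r) (ˈmi:) (go.ˈlu).
Foot heads: 2, 4, 5, 6, 7, 9.
Primary stress on the rightmost head = syllable 9.
Primary stress: syllable 9 → ste.ne:.do.tri:.flu:.no:r.mi:.go.ˈlu.

9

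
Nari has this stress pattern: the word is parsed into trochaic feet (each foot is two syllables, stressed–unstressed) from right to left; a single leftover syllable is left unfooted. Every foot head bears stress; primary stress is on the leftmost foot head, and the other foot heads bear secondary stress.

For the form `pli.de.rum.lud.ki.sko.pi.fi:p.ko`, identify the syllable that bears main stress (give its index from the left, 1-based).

2

Parse right to left into trochaic (ˈσσ) feet: pli (ˈde.rum) (ˈlud.ki) (ˈsko.pi) (ˈfi:p.ko). Syllable 1 is left unfooted.
Foot heads (stressed positions): 2, 4, 6, 8.
End Rule Leftmost: primary stress on the leftmost head = syllable 2.
Primary stress: syllable 2 → pli.ˈde.rum.lud.ki.sko.pi.fi:p.ko.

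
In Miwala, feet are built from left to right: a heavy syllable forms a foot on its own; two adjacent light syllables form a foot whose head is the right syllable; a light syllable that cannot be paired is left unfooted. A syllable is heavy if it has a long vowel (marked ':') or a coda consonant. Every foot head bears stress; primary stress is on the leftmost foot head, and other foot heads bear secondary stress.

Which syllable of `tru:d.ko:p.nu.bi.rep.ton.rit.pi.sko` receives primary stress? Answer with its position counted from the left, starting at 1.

Weights: 1 tru:d H, 2 ko:p H, 3 nu L, 4 bi L, 5 rep H, 6 ton H, 7 rit H, 8 pi L, 9 sko L.
Parse left to right (heavy = foot alone; LL = one foot; stranded L unfooted): (ˈtru:d) (ˈko:p) (nu.ˈbi) (ˈrep) (ˈton) (ˈrit) (pi.ˈsko).
Foot heads: 1, 2, 4, 5, 6, 7, 9.
Primary stress on the leftmost head = syllable 1.
Primary stress: syllable 1 → ˈtru:d.ko:p.nu.bi.rep.ton.rit.pi.sko.

1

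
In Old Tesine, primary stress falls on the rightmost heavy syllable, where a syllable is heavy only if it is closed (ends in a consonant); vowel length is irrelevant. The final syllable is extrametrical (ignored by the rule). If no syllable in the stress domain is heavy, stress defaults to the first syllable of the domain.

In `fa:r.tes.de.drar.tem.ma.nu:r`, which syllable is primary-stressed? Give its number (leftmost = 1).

The final syllable (7, nu:r) is extrametrical; the stress domain is syllables 1–6.
Weights: 1 fa:r H, 2 tes H, 3 de L, 4 drar H, 5 tem H, 6 ma L.
Heavy syllables in the domain: 1, 2, 4, 5. The rightmost is syllable 5 (tem).
Primary stress: syllable 5 → fa:r.tes.de.drar.ˈtem.ma.nu:r.

5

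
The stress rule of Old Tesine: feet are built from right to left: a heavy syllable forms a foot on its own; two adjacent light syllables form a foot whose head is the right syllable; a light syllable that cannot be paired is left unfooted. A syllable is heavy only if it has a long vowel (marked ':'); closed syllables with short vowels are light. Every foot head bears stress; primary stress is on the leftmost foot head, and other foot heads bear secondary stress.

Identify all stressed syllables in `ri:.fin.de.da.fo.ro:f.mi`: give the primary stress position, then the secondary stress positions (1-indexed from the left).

Weights: 1 ri: H, 2 fin L, 3 de L, 4 da L, 5 fo L, 6 ro:f H, 7 mi L.
Parse right to left (heavy = foot alone; LL = one foot; stranded L unfooted): (ˈri:) (fin.ˈde) (da.ˈfo) (ˈro:f) mi.
Foot heads: 1, 3, 5, 6.
Primary stress on the leftmost head = syllable 1.
Secondary stress on 3, 5, 6: ˈri:.fin.ˌde.da.ˌfo.ˌro:f.mi.

primary 1, secondary 3, 5, 6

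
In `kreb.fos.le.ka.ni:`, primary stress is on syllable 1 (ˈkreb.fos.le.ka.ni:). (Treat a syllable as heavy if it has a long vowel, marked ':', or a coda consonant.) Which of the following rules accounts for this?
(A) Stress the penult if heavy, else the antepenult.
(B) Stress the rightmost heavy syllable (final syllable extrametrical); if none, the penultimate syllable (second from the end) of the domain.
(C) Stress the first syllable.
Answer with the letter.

Rule A → syllable 3 (observed: 1).
Rule B → syllable 2 (observed: 1).
Rule C → syllable 1 ✓.

C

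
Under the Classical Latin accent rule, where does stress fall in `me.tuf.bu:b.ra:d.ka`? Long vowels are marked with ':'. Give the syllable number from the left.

Classical Latin: stress the penult if heavy (long vowel or closed), else the antepenult.
Weights: 3 bu:b H, 4 ra:d H, 5 ka L.
The penult (syllable 4, ra:d) is heavy, so it takes stress.
Stress on syllable 4: me.tuf.bu:b.ˈra:d.ka.

4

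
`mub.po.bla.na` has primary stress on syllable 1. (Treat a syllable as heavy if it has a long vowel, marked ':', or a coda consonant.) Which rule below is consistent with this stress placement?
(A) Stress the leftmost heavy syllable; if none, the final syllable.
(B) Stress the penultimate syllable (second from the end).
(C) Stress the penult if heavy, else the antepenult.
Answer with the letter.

A

Rule A → syllable 1 ✓.
Rule B → syllable 3 (observed: 1).
Rule C → syllable 2 (observed: 1).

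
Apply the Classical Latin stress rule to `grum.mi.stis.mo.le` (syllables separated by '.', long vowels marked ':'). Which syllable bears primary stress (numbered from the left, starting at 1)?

Classical Latin: stress the penult if heavy (long vowel or closed), else the antepenult.
Weights: 3 stis H, 4 mo L, 5 le L.
The penult (syllable 4, mo) is light, so stress falls on the antepenult (syllable 3, stis).
Stress on syllable 3: grum.mi.ˈstis.mo.le.

3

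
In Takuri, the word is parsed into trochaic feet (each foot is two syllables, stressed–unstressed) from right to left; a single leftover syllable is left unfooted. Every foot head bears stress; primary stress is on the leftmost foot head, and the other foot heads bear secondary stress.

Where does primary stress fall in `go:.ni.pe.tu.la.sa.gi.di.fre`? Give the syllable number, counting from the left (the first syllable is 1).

Parse right to left into trochaic (ˈσσ) feet: go: (ˈni.pe) (ˈtu.la) (ˈsa.gi) (ˈdi.fre). Syllable 1 is left unfooted.
Foot heads (stressed positions): 2, 4, 6, 8.
End Rule Leftmost: primary stress on the leftmost head = syllable 2.
Primary stress: syllable 2 → go:.ˈni.pe.tu.la.sa.gi.di.fre.

2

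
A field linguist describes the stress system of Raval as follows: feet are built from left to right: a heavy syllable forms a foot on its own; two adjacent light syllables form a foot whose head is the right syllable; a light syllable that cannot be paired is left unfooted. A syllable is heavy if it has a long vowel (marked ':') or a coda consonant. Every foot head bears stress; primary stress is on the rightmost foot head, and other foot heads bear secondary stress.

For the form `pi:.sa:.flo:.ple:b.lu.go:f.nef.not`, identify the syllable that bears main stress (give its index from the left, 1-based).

Weights: 1 pi: H, 2 sa: H, 3 flo: H, 4 ple:b H, 5 lu L, 6 go:f H, 7 nef H, 8 not H.
Parse left to right (heavy = foot alone; LL = one foot; stranded L unfooted): (ˈpi:) (ˈsa:) (ˈflo:) (ˈple:b) lu (ˈgo:f) (ˈnef) (ˈnot).
Foot heads: 1, 2, 3, 4, 6, 7, 8.
Primary stress on the rightmost head = syllable 8.
Primary stress: syllable 8 → pi:.sa:.flo:.ple:b.lu.go:f.nef.ˈnot.

8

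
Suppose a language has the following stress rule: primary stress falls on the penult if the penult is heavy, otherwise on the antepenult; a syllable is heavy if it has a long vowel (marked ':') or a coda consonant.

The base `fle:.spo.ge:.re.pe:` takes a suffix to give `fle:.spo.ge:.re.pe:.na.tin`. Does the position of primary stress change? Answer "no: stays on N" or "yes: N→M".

yes: 3→5

Base `fle:.spo.ge:.re.pe:` (5 syllables):
  Weights: 3 ge: H, 4 re L, 5 pe: H.
  The penult (syllable 4, re) is light, so stress falls on the antepenult (syllable 3, ge:).
  → primary stress on syllable 3.
Suffixed `fle:.spo.ge:.re.pe:.na.tin` (7 syllables):
  Weights: 5 pe: H, 6 na L, 7 tin H.
  The penult (syllable 6, na) is light, so stress falls on the antepenult (syllable 5, pe:).
  → primary stress on syllable 5.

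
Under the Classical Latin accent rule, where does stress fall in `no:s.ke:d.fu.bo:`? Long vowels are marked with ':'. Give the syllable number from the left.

2

Classical Latin: stress the penult if heavy (long vowel or closed), else the antepenult.
Weights: 2 ke:d H, 3 fu L, 4 bo: H.
The penult (syllable 3, fu) is light, so stress falls on the antepenult (syllable 2, ke:d).
Stress on syllable 2: no:s.ˈke:d.fu.bo:.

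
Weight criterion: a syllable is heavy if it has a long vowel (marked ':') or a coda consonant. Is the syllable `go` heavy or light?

`go`: short vowel, open (no coda). Short vowel, open → light.

light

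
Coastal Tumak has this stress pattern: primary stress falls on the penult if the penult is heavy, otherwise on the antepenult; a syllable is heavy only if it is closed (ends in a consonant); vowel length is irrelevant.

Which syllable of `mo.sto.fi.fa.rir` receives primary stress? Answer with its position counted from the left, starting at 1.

3

Weights: 3 fi L, 4 fa L, 5 rir H.
The penult (syllable 4, fa) is light, so stress falls on the antepenult (syllable 3, fi).
Primary stress: syllable 3 → mo.sto.ˈfi.fa.rir.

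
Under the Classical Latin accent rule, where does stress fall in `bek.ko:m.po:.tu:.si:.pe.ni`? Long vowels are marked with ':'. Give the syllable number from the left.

5

Classical Latin: stress the penult if heavy (long vowel or closed), else the antepenult.
Weights: 5 si: H, 6 pe L, 7 ni L.
The penult (syllable 6, pe) is light, so stress falls on the antepenult (syllable 5, si:).
Stress on syllable 5: bek.ko:m.po:.tu:.ˈsi:.pe.ni.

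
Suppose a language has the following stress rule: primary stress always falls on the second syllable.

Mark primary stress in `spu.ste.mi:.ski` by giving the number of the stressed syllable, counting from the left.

2

The word has 4 syllables; the second syllable is syllable 2 (ste).
Primary stress: syllable 2 → spu.ˈste.mi:.ski.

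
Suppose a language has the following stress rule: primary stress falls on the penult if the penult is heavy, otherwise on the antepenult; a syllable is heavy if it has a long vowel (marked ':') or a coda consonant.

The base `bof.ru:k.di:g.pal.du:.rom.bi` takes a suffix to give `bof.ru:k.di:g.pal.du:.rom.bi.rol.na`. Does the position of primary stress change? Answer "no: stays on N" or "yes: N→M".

Base `bof.ru:k.di:g.pal.du:.rom.bi` (7 syllables):
  Weights: 5 du: H, 6 rom H, 7 bi L.
  The penult (syllable 6, rom) is heavy, so it takes stress.
  → primary stress on syllable 6.
Suffixed `bof.ru:k.di:g.pal.du:.rom.bi.rol.na` (9 syllables):
  Weights: 7 bi L, 8 rol H, 9 na L.
  The penult (syllable 8, rol) is heavy, so it takes stress.
  → primary stress on syllable 8.

yes: 6→8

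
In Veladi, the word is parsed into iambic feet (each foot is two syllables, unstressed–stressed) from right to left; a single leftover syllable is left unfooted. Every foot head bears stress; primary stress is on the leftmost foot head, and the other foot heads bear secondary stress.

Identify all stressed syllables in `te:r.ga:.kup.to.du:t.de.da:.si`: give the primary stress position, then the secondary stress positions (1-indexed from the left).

Parse right to left into iambic (σˈσ) feet: (te:r.ˈga:) (kup.ˈto) (du:t.ˈde) (da:.ˈsi).
Foot heads (stressed positions): 2, 4, 6, 8.
End Rule Leftmost: primary stress on the leftmost head = syllable 2.
Secondary stress on 4, 6, 8: te:r.ˈga:.kup.ˌto.du:t.ˌde.da:.ˌsi.

primary 2, secondary 4, 6, 8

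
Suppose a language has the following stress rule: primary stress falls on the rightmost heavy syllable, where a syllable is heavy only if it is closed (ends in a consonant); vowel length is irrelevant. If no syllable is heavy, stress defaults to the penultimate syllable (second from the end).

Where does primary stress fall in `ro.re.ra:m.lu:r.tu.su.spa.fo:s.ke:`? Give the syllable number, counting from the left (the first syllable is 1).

Weights: 1 ro L, 2 re L, 3 ra:m H, 4 lu:r H, 5 tu L, 6 su L, 7 spa L, 8 fo:s H, 9 ke: L.
Heavy syllables in the domain: 3, 4, 8. The rightmost is syllable 8 (fo:s).
Primary stress: syllable 8 → ro.re.ra:m.lu:r.tu.su.spa.ˈfo:s.ke:.

8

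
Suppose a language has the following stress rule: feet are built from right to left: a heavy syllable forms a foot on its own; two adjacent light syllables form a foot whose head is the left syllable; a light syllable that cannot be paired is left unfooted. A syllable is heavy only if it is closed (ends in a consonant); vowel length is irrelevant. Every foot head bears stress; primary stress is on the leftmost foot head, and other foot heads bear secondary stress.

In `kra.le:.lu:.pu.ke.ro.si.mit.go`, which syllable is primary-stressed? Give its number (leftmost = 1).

2

Weights: 1 kra L, 2 le: L, 3 lu: L, 4 pu L, 5 ke L, 6 ro L, 7 si L, 8 mit H, 9 go L.
Parse right to left (heavy = foot alone; LL = one foot; stranded L unfooted): kra (ˈle:.lu:) (ˈpu.ke) (ˈro.si) (ˈmit) go.
Foot heads: 2, 4, 6, 8.
Primary stress on the leftmost head = syllable 2.
Primary stress: syllable 2 → kra.ˈle:.lu:.pu.ke.ro.si.mit.go.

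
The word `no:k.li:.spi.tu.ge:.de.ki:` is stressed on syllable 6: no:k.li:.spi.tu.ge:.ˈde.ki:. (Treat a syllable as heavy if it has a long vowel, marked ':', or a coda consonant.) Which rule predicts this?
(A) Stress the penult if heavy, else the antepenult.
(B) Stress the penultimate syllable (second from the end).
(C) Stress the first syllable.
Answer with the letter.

B

Rule A → syllable 5 (observed: 6).
Rule B → syllable 6 ✓.
Rule C → syllable 1 (observed: 6).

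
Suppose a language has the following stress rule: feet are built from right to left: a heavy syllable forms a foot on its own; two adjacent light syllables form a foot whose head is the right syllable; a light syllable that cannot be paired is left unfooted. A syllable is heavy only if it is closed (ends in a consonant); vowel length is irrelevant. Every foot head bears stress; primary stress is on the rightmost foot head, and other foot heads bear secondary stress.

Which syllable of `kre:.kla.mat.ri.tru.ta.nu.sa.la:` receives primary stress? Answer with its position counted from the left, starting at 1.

9

Weights: 1 kre: L, 2 kla L, 3 mat H, 4 ri L, 5 tru L, 6 ta L, 7 nu L, 8 sa L, 9 la: L.
Parse right to left (heavy = foot alone; LL = one foot; stranded L unfooted): (kre:.ˈkla) (ˈmat) (ri.ˈtru) (ta.ˈnu) (sa.ˈla:).
Foot heads: 2, 3, 5, 7, 9.
Primary stress on the rightmost head = syllable 9.
Primary stress: syllable 9 → kre:.kla.mat.ri.tru.ta.nu.sa.ˈla:.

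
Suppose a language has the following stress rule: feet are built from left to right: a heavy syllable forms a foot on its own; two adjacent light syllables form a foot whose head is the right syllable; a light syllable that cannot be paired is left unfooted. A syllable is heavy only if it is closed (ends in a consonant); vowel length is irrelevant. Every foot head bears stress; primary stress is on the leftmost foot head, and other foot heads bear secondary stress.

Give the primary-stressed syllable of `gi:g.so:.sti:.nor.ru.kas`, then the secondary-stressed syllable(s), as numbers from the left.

Weights: 1 gi:g H, 2 so: L, 3 sti: L, 4 nor H, 5 ru L, 6 kas H.
Parse left to right (heavy = foot alone; LL = one foot; stranded L unfooted): (ˈgi:g) (so:.ˈsti:) (ˈnor) ru (ˈkas).
Foot heads: 1, 3, 4, 6.
Primary stress on the leftmost head = syllable 1.
Secondary stress on 3, 4, 6: ˈgi:g.so:.ˌsti:.ˌnor.ru.ˌkas.

primary 1, secondary 3, 4, 6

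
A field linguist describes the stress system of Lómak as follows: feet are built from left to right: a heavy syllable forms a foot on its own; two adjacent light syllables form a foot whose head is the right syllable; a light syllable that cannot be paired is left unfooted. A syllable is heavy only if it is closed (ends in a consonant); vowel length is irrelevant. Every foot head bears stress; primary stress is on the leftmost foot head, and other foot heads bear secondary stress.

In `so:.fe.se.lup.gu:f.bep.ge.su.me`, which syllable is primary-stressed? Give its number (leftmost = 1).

Weights: 1 so: L, 2 fe L, 3 se L, 4 lup H, 5 gu:f H, 6 bep H, 7 ge L, 8 su L, 9 me L.
Parse left to right (heavy = foot alone; LL = one foot; stranded L unfooted): (so:.ˈfe) se (ˈlup) (ˈgu:f) (ˈbep) (ge.ˈsu) me.
Foot heads: 2, 4, 5, 6, 8.
Primary stress on the leftmost head = syllable 2.
Primary stress: syllable 2 → so:.ˈfe.se.lup.gu:f.bep.ge.su.me.

2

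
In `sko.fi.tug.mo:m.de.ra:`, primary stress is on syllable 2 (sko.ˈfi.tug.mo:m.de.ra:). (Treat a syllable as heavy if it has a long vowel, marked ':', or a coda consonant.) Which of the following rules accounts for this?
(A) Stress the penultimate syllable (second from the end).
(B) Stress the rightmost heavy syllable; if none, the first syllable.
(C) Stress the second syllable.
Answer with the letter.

C

Rule A → syllable 5 (observed: 2).
Rule B → syllable 6 (observed: 2).
Rule C → syllable 2 ✓.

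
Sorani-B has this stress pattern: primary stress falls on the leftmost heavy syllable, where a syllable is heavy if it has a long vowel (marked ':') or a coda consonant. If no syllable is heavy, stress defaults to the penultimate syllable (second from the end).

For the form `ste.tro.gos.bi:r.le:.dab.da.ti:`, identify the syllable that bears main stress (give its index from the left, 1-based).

3

Weights: 1 ste L, 2 tro L, 3 gos H, 4 bi:r H, 5 le: H, 6 dab H, 7 da L, 8 ti: H.
Heavy syllables in the domain: 3, 4, 5, 6, 8. The leftmost is syllable 3 (gos).
Primary stress: syllable 3 → ste.tro.ˈgos.bi:r.le:.dab.da.ti:.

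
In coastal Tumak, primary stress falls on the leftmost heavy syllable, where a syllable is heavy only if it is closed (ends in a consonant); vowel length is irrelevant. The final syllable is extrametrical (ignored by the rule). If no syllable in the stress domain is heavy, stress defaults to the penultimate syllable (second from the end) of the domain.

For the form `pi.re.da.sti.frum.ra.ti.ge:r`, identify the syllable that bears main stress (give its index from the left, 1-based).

The final syllable (8, ge:r) is extrametrical; the stress domain is syllables 1–7.
Weights: 1 pi L, 2 re L, 3 da L, 4 sti L, 5 frum H, 6 ra L, 7 ti L.
Heavy syllables in the domain: 5. The leftmost is syllable 5 (frum).
Primary stress: syllable 5 → pi.re.da.sti.ˈfrum.ra.ti.ge:r.

5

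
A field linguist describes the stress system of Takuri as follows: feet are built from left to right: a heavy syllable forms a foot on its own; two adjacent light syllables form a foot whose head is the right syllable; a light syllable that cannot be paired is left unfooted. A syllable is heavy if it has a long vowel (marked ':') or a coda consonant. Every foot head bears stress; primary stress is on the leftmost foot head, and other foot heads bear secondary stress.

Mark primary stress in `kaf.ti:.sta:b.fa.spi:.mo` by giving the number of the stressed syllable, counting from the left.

Weights: 1 kaf H, 2 ti: H, 3 sta:b H, 4 fa L, 5 spi: H, 6 mo L.
Parse left to right (heavy = foot alone; LL = one foot; stranded L unfooted): (ˈkaf) (ˈti:) (ˈsta:b) fa (ˈspi:) mo.
Foot heads: 1, 2, 3, 5.
Primary stress on the leftmost head = syllable 1.
Primary stress: syllable 1 → ˈkaf.ti:.sta:b.fa.spi:.mo.

1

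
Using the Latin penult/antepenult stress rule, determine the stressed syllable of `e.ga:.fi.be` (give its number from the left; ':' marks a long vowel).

2

Classical Latin: stress the penult if heavy (long vowel or closed), else the antepenult.
Weights: 2 ga: H, 3 fi L, 4 be L.
The penult (syllable 3, fi) is light, so stress falls on the antepenult (syllable 2, ga:).
Stress on syllable 2: e.ˈga:.fi.be.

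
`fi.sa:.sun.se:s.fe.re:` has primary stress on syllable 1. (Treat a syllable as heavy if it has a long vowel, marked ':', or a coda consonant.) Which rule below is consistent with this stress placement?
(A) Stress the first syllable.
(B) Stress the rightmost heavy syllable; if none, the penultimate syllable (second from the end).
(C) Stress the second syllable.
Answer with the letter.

Rule A → syllable 1 ✓.
Rule B → syllable 6 (observed: 1).
Rule C → syllable 2 (observed: 1).

A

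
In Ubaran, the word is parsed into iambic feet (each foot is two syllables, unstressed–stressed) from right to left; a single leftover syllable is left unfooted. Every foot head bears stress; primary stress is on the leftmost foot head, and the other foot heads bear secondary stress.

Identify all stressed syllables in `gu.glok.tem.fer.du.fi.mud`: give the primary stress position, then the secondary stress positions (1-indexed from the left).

Parse right to left into iambic (σˈσ) feet: gu (glok.ˈtem) (fer.ˈdu) (fi.ˈmud). Syllable 1 is left unfooted.
Foot heads (stressed positions): 3, 5, 7.
End Rule Leftmost: primary stress on the leftmost head = syllable 3.
Secondary stress on 5, 7: gu.glok.ˈtem.fer.ˌdu.fi.ˌmud.

primary 3, secondary 5, 7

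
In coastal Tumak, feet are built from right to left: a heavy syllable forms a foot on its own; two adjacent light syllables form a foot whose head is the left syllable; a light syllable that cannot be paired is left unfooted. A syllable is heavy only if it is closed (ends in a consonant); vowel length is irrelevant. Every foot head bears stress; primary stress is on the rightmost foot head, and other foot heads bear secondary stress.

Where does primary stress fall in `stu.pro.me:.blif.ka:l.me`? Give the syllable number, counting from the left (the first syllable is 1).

5

Weights: 1 stu L, 2 pro L, 3 me: L, 4 blif H, 5 ka:l H, 6 me L.
Parse right to left (heavy = foot alone; LL = one foot; stranded L unfooted): stu (ˈpro.me:) (ˈblif) (ˈka:l) me.
Foot heads: 2, 4, 5.
Primary stress on the rightmost head = syllable 5.
Primary stress: syllable 5 → stu.pro.me:.blif.ˈka:l.me.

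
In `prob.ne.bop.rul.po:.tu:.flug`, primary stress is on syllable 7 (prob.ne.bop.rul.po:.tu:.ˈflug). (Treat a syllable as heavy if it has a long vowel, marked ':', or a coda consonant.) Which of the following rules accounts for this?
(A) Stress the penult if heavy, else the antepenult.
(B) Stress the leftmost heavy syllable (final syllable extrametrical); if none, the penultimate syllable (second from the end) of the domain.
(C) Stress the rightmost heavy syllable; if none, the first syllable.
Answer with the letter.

C

Rule A → syllable 6 (observed: 7).
Rule B → syllable 1 (observed: 7).
Rule C → syllable 7 ✓.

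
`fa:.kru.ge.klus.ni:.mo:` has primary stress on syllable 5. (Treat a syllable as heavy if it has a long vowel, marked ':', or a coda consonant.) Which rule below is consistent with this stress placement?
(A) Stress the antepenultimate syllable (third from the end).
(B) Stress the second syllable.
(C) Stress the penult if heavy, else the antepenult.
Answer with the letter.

C

Rule A → syllable 4 (observed: 5).
Rule B → syllable 2 (observed: 5).
Rule C → syllable 5 ✓.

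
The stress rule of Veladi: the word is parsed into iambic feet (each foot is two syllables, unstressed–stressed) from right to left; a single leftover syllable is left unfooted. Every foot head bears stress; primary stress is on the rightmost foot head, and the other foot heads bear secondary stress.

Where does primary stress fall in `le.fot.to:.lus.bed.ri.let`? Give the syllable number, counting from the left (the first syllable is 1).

Parse right to left into iambic (σˈσ) feet: le (fot.ˈto:) (lus.ˈbed) (ri.ˈlet). Syllable 1 is left unfooted.
Foot heads (stressed positions): 3, 5, 7.
End Rule Rightmost: primary stress on the rightmost head = syllable 7.
Primary stress: syllable 7 → le.fot.to:.lus.bed.ri.ˈlet.

7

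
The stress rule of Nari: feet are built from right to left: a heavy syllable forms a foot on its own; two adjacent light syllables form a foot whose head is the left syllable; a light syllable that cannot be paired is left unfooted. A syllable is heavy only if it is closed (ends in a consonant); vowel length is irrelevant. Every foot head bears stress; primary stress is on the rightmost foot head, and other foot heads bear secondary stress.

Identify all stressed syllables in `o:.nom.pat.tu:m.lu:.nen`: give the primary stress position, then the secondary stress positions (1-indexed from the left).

primary 6, secondary 2, 3, 4

Weights: 1 o: L, 2 nom H, 3 pat H, 4 tu:m H, 5 lu: L, 6 nen H.
Parse right to left (heavy = foot alone; LL = one foot; stranded L unfooted): o: (ˈnom) (ˈpat) (ˈtu:m) lu: (ˈnen).
Foot heads: 2, 3, 4, 6.
Primary stress on the rightmost head = syllable 6.
Secondary stress on 2, 3, 4: o:.ˌnom.ˌpat.ˌtu:m.lu:.ˈnen.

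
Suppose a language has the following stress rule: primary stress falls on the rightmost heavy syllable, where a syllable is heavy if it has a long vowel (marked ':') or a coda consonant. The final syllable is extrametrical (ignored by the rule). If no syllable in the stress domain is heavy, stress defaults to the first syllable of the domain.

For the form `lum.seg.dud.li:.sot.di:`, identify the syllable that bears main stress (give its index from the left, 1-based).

The final syllable (6, di:) is extrametrical; the stress domain is syllables 1–5.
Weights: 1 lum H, 2 seg H, 3 dud H, 4 li: H, 5 sot H.
Heavy syllables in the domain: 1, 2, 3, 4, 5. The rightmost is syllable 5 (sot).
Primary stress: syllable 5 → lum.seg.dud.li:.ˈsot.di:.

5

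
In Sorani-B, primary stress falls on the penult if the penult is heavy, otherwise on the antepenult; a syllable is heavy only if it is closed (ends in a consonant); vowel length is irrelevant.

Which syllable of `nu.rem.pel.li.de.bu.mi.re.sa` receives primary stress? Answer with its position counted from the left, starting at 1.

Weights: 7 mi L, 8 re L, 9 sa L.
The penult (syllable 8, re) is light, so stress falls on the antepenult (syllable 7, mi).
Primary stress: syllable 7 → nu.rem.pel.li.de.bu.ˈmi.re.sa.

7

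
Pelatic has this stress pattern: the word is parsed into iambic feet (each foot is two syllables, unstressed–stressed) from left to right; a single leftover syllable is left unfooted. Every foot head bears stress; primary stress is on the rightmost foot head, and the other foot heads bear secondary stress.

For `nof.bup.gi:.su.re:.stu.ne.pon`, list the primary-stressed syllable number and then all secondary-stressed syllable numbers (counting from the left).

Parse left to right into iambic (σˈσ) feet: (nof.ˈbup) (gi:.ˈsu) (re:.ˈstu) (ne.ˈpon).
Foot heads (stressed positions): 2, 4, 6, 8.
End Rule Rightmost: primary stress on the rightmost head = syllable 8.
Secondary stress on 2, 4, 6: nof.ˌbup.gi:.ˌsu.re:.ˌstu.ne.ˈpon.

primary 8, secondary 2, 4, 6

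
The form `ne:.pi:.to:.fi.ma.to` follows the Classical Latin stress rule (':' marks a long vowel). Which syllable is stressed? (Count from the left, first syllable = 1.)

4

Classical Latin: stress the penult if heavy (long vowel or closed), else the antepenult.
Weights: 4 fi L, 5 ma L, 6 to L.
The penult (syllable 5, ma) is light, so stress falls on the antepenult (syllable 4, fi).
Stress on syllable 4: ne:.pi:.to:.ˈfi.ma.to.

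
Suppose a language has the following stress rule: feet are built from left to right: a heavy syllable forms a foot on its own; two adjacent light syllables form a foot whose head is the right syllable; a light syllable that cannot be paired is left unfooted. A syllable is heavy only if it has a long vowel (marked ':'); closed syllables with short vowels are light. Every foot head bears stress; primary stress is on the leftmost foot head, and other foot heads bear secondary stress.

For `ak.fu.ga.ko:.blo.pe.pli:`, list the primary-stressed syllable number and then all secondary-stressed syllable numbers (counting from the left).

primary 2, secondary 4, 6, 7

Weights: 1 ak L, 2 fu L, 3 ga L, 4 ko: H, 5 blo L, 6 pe L, 7 pli: H.
Parse left to right (heavy = foot alone; LL = one foot; stranded L unfooted): (ak.ˈfu) ga (ˈko:) (blo.ˈpe) (ˈpli:).
Foot heads: 2, 4, 6, 7.
Primary stress on the leftmost head = syllable 2.
Secondary stress on 4, 6, 7: ak.ˈfu.ga.ˌko:.blo.ˌpe.ˌpli:.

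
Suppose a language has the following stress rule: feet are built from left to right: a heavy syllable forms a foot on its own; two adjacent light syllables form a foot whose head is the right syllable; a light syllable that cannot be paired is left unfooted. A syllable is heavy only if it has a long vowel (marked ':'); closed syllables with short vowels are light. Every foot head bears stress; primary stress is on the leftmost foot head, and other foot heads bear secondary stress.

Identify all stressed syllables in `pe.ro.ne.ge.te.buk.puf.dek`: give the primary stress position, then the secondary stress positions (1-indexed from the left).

Weights: 1 pe L, 2 ro L, 3 ne L, 4 ge L, 5 te L, 6 buk L, 7 puf L, 8 dek L.
Parse left to right (heavy = foot alone; LL = one foot; stranded L unfooted): (pe.ˈro) (ne.ˈge) (te.ˈbuk) (puf.ˈdek).
Foot heads: 2, 4, 6, 8.
Primary stress on the leftmost head = syllable 2.
Secondary stress on 4, 6, 8: pe.ˈro.ne.ˌge.te.ˌbuk.puf.ˌdek.

primary 2, secondary 4, 6, 8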